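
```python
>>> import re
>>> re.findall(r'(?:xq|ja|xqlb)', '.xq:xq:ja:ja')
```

Walking the string: at [1:3] → 'xq'; at [4:6] → 'xq'; at [7:9] → 'ja'; at [10:12] → 'ja'.
`findall` yields the raw match text (4 of them) because the pattern has no groups.

['xq', 'xq', 'ja', 'ja']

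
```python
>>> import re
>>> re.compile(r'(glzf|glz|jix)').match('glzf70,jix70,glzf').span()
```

(0, 4)

`re.match` won't scan ahead — the pattern has to work from the very first character.
The match spans [0:4] → 'glzf'.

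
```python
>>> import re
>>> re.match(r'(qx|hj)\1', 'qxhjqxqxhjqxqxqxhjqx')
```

None

A backreference is literal: `\1` must see the identical characters the first group matched.
`match` is anchored at position 0; if the pattern doesn't fit there, it returns None.
Here the pattern fails at index 0, so the call returns None.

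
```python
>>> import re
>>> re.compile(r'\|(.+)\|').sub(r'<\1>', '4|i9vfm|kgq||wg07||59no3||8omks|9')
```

Each match is replaced using the text its own group 1 captured.

'4<i9vfm|kgq||wg07||59no3||8omks>9'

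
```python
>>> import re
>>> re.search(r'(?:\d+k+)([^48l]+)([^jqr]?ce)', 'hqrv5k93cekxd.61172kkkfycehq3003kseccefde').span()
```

Pattern: one or more of a digit, then one or more of a literal 'k' (non-capturing group); then one or more of any character except [48l] (captured); then optionally any character except [jqr], then the literal 'ce' (captured).
`search` walks the string left to right and returns the first match it finds.
The match spans [4:38] → '5k93cekxd.61172kkkfycehq3003ksecce'.
Captured: group 1 = '93cekxd.61172kkkfycehq3003ksec', group 2 = 'ce'.

(4, 38)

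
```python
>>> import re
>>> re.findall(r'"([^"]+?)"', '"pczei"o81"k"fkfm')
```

Walking the string: at [0:7] match '"pczei"', group 1 = 'pczei'; at [10:13] match '"k"', group 1 = 'k'.
With a single group, `findall` returns only what that group captured — 2 items.

['pczei', 'k']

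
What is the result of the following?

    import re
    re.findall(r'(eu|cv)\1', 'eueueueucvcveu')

['eu', 'eu', 'cv']

`\1` is not a pattern — it's the concrete string captured by group 1, re-applied verbatim.
Scanning left to right: at [0:4] match 'eueu', group 1 = 'eu'; at [4:8] match 'eueu', group 1 = 'eu'; at [8:12] match 'cvcv', group 1 = 'cv'.
`findall` collects group 1 from each match (3 total).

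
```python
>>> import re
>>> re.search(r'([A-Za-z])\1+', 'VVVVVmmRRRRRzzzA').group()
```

After group 1 captures some text, `\1` only succeeds where that same text appears again.
The match spans [0:5] → 'VVVVV'.

'VVVVV'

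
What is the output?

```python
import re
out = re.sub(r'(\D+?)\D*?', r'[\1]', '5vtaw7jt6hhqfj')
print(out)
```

Lazy quantifiers expand one character at a time until the remainder of the pattern can match.
The replacement refers to a captured group, so each match is rewritten using its own captured text.

5[v][t][a][w]7[j][t]6[h][h][q][f][j]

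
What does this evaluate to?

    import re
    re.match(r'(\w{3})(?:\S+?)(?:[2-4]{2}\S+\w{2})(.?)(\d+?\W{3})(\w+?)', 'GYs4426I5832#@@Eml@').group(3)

'2#@@'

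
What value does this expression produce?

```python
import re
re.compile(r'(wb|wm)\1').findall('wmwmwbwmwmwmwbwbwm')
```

`\1` has to match the exact text group 1 already captured.
`findall` collects group 1 from each match (3 total).

['wm', 'wm', 'wb']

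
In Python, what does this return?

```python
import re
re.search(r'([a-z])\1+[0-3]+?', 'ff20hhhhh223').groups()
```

('f',)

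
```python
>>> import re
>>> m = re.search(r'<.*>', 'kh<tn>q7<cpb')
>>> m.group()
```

'<tn>'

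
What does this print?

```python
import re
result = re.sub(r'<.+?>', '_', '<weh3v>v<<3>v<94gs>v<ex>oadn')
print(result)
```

Because the quantifier is non-greedy, it stops expanding at the earliest point where the rest of the pattern can succeed.
Matches: at [0:7] → '<weh3v>'; at [8:12] → '<<3>'; at [13:19] → '<94gs>'; at [20:24] → '<ex>'.
Every occurrence is swapped for '_'.

_v_v_v_oadn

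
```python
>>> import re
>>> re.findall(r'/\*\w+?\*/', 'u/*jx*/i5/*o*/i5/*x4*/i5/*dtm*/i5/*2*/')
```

['/*jx*/', '/*o*/', '/*x4*/', '/*dtm*/', '/*2*/']

Scanning left to right: at [1:7] → '/*jx*/'; at [9:14] → '/*o*/'; at [16:22] → '/*x4*/'; at [24:31] → '/*dtm*/'; at [33:38] → '/*2*/'.
With no groups in the pattern, `findall` gives back each whole match — 5 here.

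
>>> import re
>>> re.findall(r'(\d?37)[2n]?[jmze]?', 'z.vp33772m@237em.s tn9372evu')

The pattern matches optionally a digit, then the literal '37' (captured); then optionally one of [2n]; then optionally one of [jmze].
Walking the string: at [4:7] match '337', group 1 = '337'; at [11:15] match '237e', group 1 = '237'; at [21:26] match '9372e', group 1 = '937'.
With a single group, `findall` returns only what that group captured — 3 items.

['337', '237', '937']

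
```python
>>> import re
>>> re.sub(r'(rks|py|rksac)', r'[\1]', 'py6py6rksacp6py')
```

'[py]6[py]6[rks]acp6[py]'

Alternation tries branches left to right and keeps the first one that lets the overall match succeed at that position.
`\1` in the replacement pulls in group 1's text for each match.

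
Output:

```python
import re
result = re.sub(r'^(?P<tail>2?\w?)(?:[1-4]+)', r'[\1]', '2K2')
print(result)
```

Pattern: anchored at the start of the string; then optionally the literal '2', then optionally a word character (captured as 'tail'); then one or more of a character in [1-4] (non-capturing group).
Each match is replaced using the text its own group 1 captured.

[2K]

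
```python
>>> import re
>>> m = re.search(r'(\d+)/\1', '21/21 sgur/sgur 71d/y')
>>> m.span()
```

(0, 5)

The backreference `\1` re-matches whatever the first group consumed, character for character.
`re.search` tries every starting position until one works.
The match spans [0:5] → '21/21'.
Captured: group 1 = '21'.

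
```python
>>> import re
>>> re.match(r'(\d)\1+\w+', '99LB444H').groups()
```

A backreference is literal: `\1` must see the identical characters the first group matched.
With `match`, the pattern is implicitly anchored at the beginning.
The match spans [0:8] → '99LB444H'.
Captured: group 1 = '9'.

('9',)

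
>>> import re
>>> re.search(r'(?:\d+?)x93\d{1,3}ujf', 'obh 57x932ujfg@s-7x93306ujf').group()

This matches one or more of a digit (lazy) (non-capturing group); then the literal 'x93', then 1 to 3 of a digit, then the literal 'ujf'.
The match spans [4:13] → '57x932ujf'.

'57x932ujf'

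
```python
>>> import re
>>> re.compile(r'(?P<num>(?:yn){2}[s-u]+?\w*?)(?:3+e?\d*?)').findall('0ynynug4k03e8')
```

The pattern matches the literal 'yn' repeated 2 times, then one or more of a character in [s-u] (lazy), then zero or more of a word character (lazy) (captured as 'num'); then one or more of the literal '3', then optionally the literal 'e', then zero or more of a digit (lazy) (non-capturing group).
Matches: at [1:12] match 'ynynug4k03e', group 1 = 'ynynug4k0'.
One capturing group, so `findall` returns just the captured substring from the one match — 1 in all.

['ynynug4k0']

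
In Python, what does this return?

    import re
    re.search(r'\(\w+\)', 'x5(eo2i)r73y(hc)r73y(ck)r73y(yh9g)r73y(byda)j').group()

'(eo2i)'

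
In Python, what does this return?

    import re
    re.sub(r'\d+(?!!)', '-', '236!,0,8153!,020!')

The negative lookaround is zero-width — it rules out positions where the adjacent text would match, without consuming anything.
Each match is replaced by '-'.

'-6!,-,-3!,-0!'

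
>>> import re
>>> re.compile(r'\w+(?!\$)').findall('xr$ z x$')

['x', 'z']

`(?!…)`/`(?<!…)` only lets a position through if the neighbouring text does NOT match; no characters are consumed.
Since nothing is captured, `findall` lists the 2 matched substrings directly.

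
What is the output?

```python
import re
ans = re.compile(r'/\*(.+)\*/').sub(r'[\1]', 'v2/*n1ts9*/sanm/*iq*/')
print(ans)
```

v2[n1ts9*/sanm/*iq]

Matches: at [2:21] → '/*n1ts9*/sanm/*iq*/'.
The replacement refers to a captured group, so each match is rewritten using its own captured text.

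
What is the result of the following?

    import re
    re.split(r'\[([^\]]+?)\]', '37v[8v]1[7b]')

['37v', '8v', '1', '7b', '']

The group in the pattern means `split` returns the separators' captures alongside the pieces.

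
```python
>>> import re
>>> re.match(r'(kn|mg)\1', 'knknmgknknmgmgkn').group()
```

'knkn'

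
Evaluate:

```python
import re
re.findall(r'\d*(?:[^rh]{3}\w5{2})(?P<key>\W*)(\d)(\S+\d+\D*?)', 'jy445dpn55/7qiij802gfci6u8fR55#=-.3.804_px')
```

The pattern matches zero or more of a digit; then exactly 3 of any character except [rh], then a word character, then exactly 2 of the literal '5' (non-capturing group); then zero or more of a non-word character (captured as 'key'); then a digit (captured); then one or more of a non-whitespace character, then one or more of a digit, then zero or more of a non-digit (lazy) (captured).
The `?` after the quantifier makes it lazy — it takes as little as possible before letting the rest of the pattern try.
Walking the string: at [2:39] match '445dpn55/7qiij802gfci6u8fR55#=-.3.804', groups = ('/', '7', 'qiij802gfci6u8fR55#=-.3.804').
With 3 capturing groups, `findall` returns a 3-tuple per match.

[('/', '7', 'qiij802gfci6u8fR55#=-.3.804')]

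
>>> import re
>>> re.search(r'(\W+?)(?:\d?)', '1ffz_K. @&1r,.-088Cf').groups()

('.',)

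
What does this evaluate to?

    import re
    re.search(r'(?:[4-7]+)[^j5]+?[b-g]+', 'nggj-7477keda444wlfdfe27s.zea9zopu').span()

(5, 12)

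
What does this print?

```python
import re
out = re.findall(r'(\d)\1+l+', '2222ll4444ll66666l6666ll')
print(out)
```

After group 1 captures some text, `\1` only succeeds where that same text appears again.
`findall` collects group 1 from each match (4 total).

['2', '4', '6', '6']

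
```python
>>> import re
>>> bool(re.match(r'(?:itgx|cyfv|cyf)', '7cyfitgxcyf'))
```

False

`re.match` only tries the pattern at the start of the string.
Here the pattern fails at index 0, so the call returns None, and `bool(None)` is False.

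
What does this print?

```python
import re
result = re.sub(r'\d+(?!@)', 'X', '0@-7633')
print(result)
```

Because the assertion is negative and zero-width, positions next to the forbidden text are skipped.
Each match is replaced by 'X'.

0@-X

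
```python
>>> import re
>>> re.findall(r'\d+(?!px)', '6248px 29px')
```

A negative assertion filters positions out without eating any characters.
Matches: at [0:3] → '624'; at [7:8] → '2'.
No capturing groups, so `findall` returns the 2 full match strings.

['624', '2']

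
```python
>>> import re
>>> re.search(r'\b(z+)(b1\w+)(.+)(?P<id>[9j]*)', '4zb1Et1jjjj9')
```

None

The pattern matches a word boundary (`\b`, zero-width); then one or more of a literal 'z' (captured); then the literal 'b1', then one or more of a word character (captured); then one or more of any character (captured); then zero or more of one of [9j] (captured as 'id').
Here the pattern never matches, so the call returns None.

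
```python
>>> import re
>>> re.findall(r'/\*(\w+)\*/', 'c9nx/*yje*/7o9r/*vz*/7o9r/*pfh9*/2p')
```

['yje', 'vz', 'pfh9']

Walking the string: at [4:11] match '/*yje*/', group 1 = 'yje'; at [15:21] match '/*vz*/', group 1 = 'vz'; at [25:33] match '/*pfh9*/', group 1 = 'pfh9'.
One capturing group, so `findall` returns just the captured substring from each match — 3 in all.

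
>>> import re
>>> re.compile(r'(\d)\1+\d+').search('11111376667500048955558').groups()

('1',)

After group 1 captures some text, `\1` only succeeds where that same text appears again.
`re.search` scans for the first position where the pattern succeeds.
The match spans [0:23] → '11111376667500048955558'.
Captured: group 1 = '1'.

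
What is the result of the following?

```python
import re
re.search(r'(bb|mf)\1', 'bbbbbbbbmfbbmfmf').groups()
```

('bb',)

The backreference `\1` re-matches whatever the first group consumed, character for character.
`search` walks the string left to right and returns the first match it finds.
The match spans [0:4] → 'bbbb'.
Captured: group 1 = 'bb'.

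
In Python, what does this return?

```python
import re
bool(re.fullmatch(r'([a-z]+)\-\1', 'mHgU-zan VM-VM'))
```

False

For `fullmatch`, every character of the input must be accounted for by the pattern.
Here the string isn't matched end-to-end, so the call returns None, and `bool(None)` is False.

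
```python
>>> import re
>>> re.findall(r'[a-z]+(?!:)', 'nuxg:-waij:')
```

`(?!…)`/`(?<!…)` only lets a position through if the neighbouring text does NOT match; no characters are consumed.
Scanning left to right: at [0:3] → 'nux'; at [6:9] → 'wai'.
`findall` yields the raw match text (2 of them) because the pattern has no groups.

['nux', 'wai']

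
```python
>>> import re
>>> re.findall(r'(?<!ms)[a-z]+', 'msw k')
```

['msw', 'k']

The negative lookaround is zero-width — it rules out positions where the adjacent text would match, without consuming anything.
With no groups in the pattern, `findall` gives back each whole match — 2 here.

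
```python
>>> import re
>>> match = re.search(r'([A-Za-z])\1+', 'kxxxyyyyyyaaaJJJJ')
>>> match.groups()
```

('x',)

A backreference is literal: `\1` must see the identical characters the first group matched.
Unlike `match`, `search` isn't anchored — it looks for the pattern anywhere in the string.
The match spans [1:4] → 'xxx'.
Captured: group 1 = 'x'.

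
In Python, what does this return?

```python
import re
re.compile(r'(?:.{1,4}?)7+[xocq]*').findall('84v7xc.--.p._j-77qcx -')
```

Since nothing is captured, `findall` lists the 2 matched substrings directly.

['84v7xc', '._j-77qcx']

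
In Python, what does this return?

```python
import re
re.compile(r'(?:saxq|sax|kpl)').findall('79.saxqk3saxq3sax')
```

['saxq', 'saxq', 'sax']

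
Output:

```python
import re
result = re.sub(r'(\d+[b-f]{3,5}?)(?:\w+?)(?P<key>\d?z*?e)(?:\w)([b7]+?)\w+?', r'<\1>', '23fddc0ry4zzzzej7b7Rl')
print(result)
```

Pattern: one or more of a digit, then 3 to 5 of a character in [b-f] (lazy) (captured); then one or more of a word character (lazy) (non-capturing group); then optionally a digit, then zero or more of the literal 'z' (lazy), then the literal 'e' (captured as 'key'); then a word character (non-capturing group); then one or more of one of [b7] (lazy) (captured); then one or more of a word character (lazy).
Lazy quantifiers expand one character at a time until the remainder of the pattern can match.
Matches: at [0:18] → '23fddc0ry4zzzzej7b'.
The replacement refers to a captured group, so each match is rewritten using its own captured text.

<23fdd>7Rl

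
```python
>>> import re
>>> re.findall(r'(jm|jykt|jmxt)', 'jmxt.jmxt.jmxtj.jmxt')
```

['jm', 'jm', 'jm', 'jm']

Alternation isn't longest-match — the leftmost alternative that fits at this position is chosen.
One capturing group, so `findall` returns just the captured substring from each match — 4 in all.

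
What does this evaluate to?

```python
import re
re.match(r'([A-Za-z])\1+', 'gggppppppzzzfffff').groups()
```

('g',)

The match spans [0:3] → 'ggg'.
Captured: group 1 = 'g'.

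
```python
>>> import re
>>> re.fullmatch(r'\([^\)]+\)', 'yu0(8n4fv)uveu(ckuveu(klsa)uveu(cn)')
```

None

`re.fullmatch` is like wrapping the pattern in `^…$` (in single-line mode).
Here there's no way to consume every character, so the call returns None.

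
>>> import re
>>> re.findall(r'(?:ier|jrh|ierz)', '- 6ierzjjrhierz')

Branches in `(...|...)` are attempted left-to-right; the first branch that allows the whole pattern to succeed is taken.
Matches: at [3:6] → 'ier'; at [8:11] → 'jrh'; at [11:14] → 'ier'.
Since nothing is captured, `findall` lists the 3 matched substrings directly.

['ier', 'jrh', 'ier']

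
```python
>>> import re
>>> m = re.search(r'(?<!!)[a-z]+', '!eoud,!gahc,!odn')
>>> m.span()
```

(2, 5)

`(?!…)`/`(?<!…)` only lets a position through if the neighbouring text does NOT match; no characters are consumed.
`search` walks the string left to right and returns the first match it finds.
The match spans [2:5] → 'oud'.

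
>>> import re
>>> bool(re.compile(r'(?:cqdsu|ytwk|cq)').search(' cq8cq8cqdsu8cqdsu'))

The match spans [1:3] → 'cq'.

True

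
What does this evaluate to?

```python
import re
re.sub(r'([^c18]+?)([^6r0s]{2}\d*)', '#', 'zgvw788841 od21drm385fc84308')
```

This matches one or more of any character except [c18] (lazy) (captured); then exactly 2 of any character except [6r0s], then zero or more of a digit (captured).
A `+?`/`*?`/`{m,n}?` starts at its minimum and grows only as far as needed for what follows to match.
Matches: at [0:3] → 'zgv'; at [3:10] → 'w788841'; at [10:15] → ' od21'; at [15:21] → 'drm385'; at [21:28] → 'fc84308'.
Every occurrence is swapped for '#'.

'#####'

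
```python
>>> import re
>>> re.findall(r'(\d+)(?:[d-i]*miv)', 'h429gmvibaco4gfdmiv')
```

['4']

Pattern: one or more of a digit (captured); then zero or more of a character in [d-i], then the literal 'miv' (non-capturing group).
Scanning left to right: at [12:19] match '4gfdmiv', group 1 = '4'.
One capturing group, so `findall` returns just the captured substring from the one match — 1 in all.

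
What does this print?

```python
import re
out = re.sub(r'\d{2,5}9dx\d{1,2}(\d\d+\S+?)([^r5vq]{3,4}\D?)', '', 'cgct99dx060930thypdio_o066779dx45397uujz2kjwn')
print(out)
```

The pattern matches 2 to 5 of a digit, then the literal '9dx', then 1 to 2 of a digit; then a digit, then one or more of a digit, then one or more of a non-whitespace character (lazy) (captured); then 3 to 4 of any character except [r5vq], then optionally a non-digit (captured).
Lazy quantifiers expand one character at a time until the remainder of the pattern can match.
Matches: at [23:42] → '066779dx45397uujz2k'.
Every occurrence is swapped for ''.

cgct99dx060930thypdio_ojwn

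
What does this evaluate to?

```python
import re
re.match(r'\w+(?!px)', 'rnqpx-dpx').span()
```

(0, 5)

With `match`, the pattern is implicitly anchored at the beginning.
The match spans [0:5] → 'rnqpx'.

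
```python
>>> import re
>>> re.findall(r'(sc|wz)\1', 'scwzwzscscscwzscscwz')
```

['wz', 'sc', 'sc']

`\1` is not a pattern — it's the concrete string captured by group 1, re-applied verbatim.
One capturing group, so `findall` returns just the captured substring from each match — 3 in all.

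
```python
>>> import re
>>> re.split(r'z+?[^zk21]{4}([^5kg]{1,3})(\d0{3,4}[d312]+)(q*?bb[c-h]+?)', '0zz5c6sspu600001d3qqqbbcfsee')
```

['0', 'spu', '600001d3', 'qqqbbc', 'fsee']

This matches one or more of the literal 'z' (lazy), then exactly 4 of any character except [zk21]; then 1 to 3 of any character except [5kg] (captured); then a digit, then 3 to 4 of the literal '0', then one or more of one of [d312] (captured); then zero or more of a literal 'q' (lazy), then the literal 'bb', then one or more of a character in [c-h] (lazy) (captured).
A `+?`/`*?`/`{m,n}?` starts at its minimum and grows only as far as needed for what follows to match.
Matches to split on: at [1:24] → 'zz5c6sspu600001d3qqqbbc'.
With a capturing group present, the delimiter's captured portion is kept in the result list.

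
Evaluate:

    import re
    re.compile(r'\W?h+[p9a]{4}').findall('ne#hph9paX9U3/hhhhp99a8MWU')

Pattern: optionally a non-word character, then one or more of the literal 'h'; then exactly 4 of one of [p9a].
Scanning left to right: at [13:22] → '/hhhhp99a'.
Since nothing is captured, `findall` lists the 1 matched substring directly.

['/hhhhp99a']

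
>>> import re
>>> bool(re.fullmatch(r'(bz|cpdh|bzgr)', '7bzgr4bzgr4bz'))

For `fullmatch`, every character of the input must be accounted for by the pattern.
Here the pattern can't cover the whole string, so the call returns None, and `bool(None)` is False.

False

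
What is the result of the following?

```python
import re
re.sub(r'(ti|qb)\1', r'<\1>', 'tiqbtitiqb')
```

'tiqb<ti>qb'

The backreference `\1` re-matches whatever the first group consumed, character for character.
The replacement refers to a captured group, so each match is rewritten using its own captured text.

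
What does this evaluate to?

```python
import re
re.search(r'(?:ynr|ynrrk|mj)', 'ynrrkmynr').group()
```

'ynr'

Alternation isn't longest-match — the leftmost alternative that fits at this position is chosen.
The match spans [0:3] → 'ynr'.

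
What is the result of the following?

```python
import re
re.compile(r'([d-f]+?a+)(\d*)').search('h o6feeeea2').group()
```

'feeeea2'

This matches one or more of a character in [d-f] (lazy), then one or more of a literal 'a' (captured); then zero or more of a digit (captured).
`search` walks the string left to right and returns the first match it finds.
The match spans [4:11] → 'feeeea2'.
Captured: group 1 = 'feeeea', group 2 = '2'.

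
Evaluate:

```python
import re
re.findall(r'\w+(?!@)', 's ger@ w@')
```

['s', 'ge']

The negative lookahead/lookbehind blocks any match where the forbidden context is present.
Matches: at [0:1] → 's'; at [2:4] → 'ge'.
`findall` yields the raw match text (2 of them) because the pattern has no groups.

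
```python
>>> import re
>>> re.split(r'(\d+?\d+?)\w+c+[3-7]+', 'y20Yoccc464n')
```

`re.split` interleaves the captured-group text with the surrounding fragments.

['y', '20', 'n']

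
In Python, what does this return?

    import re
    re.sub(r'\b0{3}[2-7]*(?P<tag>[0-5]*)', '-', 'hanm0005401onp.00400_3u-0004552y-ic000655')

Pattern: a word boundary (`\b`, zero-width); then exactly 3 of a literal '0', then zero or more of a character in [2-7]; then zero or more of a character in [0-5] (captured as 'tag').
Matches: at [24:31] → '0004552'.
`sub` substitutes '-' at each match site.

'hanm0005401onp.00400_3u--y-ic000655'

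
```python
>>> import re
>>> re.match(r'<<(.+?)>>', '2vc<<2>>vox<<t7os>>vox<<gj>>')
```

With `match`, the pattern is implicitly anchored at the beginning.
Here position 0 doesn't satisfy it, so the call returns None.

None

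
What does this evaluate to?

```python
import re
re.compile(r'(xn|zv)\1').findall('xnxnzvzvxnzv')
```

`\1` is not a pattern — it's the concrete string captured by group 1, re-applied verbatim.
Scanning left to right: at [0:4] match 'xnxn', group 1 = 'xn'; at [4:8] match 'zvzv', group 1 = 'zv'.
With a single group, `findall` returns only what that group captured — 2 items.

['xn', 'zv']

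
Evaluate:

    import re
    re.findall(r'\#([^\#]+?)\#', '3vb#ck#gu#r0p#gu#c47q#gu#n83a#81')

['ck', 'r0p', 'c47q', 'n83a']

Walking the string: at [3:7] match '#ck#', group 1 = 'ck'; at [9:14] match '#r0p#', group 1 = 'r0p'; at [16:22] match '#c47q#', group 1 = 'c47q'; at [24:30] match '#n83a#', group 1 = 'n83a'.
Because there's exactly one group, `findall` drops the full match and keeps group 1 from each hit.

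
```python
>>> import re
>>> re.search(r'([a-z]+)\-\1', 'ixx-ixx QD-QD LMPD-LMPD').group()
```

A backreference is literal: `\1` must see the identical characters the first group matched.
`search` walks the string left to right and returns the first match it finds.
The match spans [0:7] → 'ixx-ixx'.
Captured: group 1 = 'ixx'.

'ixx-ixx'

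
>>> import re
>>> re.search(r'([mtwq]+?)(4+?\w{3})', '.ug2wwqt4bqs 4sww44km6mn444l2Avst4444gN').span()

(4, 12)

The match spans [4:12] → 'wwqt4bqs'.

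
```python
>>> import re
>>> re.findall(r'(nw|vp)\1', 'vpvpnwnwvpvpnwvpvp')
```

['vp', 'nw', 'vp', 'vp']

The backreference `\1` re-matches whatever the first group consumed, character for character.
Walking the string: at [0:4] match 'vpvp', group 1 = 'vp'; at [4:8] match 'nwnw', group 1 = 'nw'; at [8:12] match 'vpvp', group 1 = 'vp'; at [14:18] match 'vpvp', group 1 = 'vp'.
With a single group, `findall` returns only what that group captured — 4 items.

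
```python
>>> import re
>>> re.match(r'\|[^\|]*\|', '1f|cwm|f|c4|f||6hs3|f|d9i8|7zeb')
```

With `match`, the pattern is implicitly anchored at the beginning.
Here position 0 doesn't satisfy it, so the call returns None.

None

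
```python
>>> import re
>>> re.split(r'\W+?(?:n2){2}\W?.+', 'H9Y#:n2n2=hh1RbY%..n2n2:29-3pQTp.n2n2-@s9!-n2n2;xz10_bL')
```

The string is cut at each match, leaving 2 pieces.

['H9Y', '']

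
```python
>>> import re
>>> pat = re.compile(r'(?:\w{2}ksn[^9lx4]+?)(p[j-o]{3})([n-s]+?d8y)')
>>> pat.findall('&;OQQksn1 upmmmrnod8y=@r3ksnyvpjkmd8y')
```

The pattern matches exactly 2 of a word character, then the literal 'ksn', then one or more of any character except [9lx4] (lazy) (non-capturing group); then the literal 'p', then exactly 3 of a character in [j-o] (captured); then one or more of a character in [n-s] (lazy), then the literal 'd8y' (captured).
Walking the string: at [3:21] match 'QQksn1 upmmmrnod8y', groups = ('pmmm', 'rnod8y').
`findall` packs the 2 group values into a tuple for every match.

[('pmmm', 'rnod8y')]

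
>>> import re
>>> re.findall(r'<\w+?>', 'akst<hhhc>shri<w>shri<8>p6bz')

Since nothing is captured, `findall` lists the 3 matched substrings directly.

['<hhhc>', '<w>', '<8>']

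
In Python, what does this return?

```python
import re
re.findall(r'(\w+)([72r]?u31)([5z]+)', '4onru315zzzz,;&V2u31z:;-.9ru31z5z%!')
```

[('4onr', 'u31', '5zzzz'), ('V2', 'u31', 'z'), ('9r', 'u31', 'z5z')]

This matches one or more of a word character (captured); then optionally one of [72r], then the literal 'u31' (captured); then one or more of one of [5z] (captured).
Walking the string: at [0:12] match '4onru315zzzz', groups = ('4onr', 'u31', '5zzzz'); at [15:21] match 'V2u31z', groups = ('V2', 'u31', 'z'); at [25:33] match '9ru31z5z', groups = ('9r', 'u31', 'z5z').
Multiple groups make `findall` return tuples — one 3-tuple for each match.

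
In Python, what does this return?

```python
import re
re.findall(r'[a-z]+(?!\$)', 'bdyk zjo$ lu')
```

['bdyk', 'zj', 'lu']

`(?!…)`/`(?<!…)` only lets a position through if the neighbouring text does NOT match; no characters are consumed.
`findall` yields the raw match text (3 of them) because the pattern has no groups.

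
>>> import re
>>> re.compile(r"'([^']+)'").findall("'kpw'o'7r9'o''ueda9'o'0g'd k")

One capturing group, so `findall` returns just the captured substring from each match — 4 in all.

['kpw', '7r9', 'ueda9', '0g']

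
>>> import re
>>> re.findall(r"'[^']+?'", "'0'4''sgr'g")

Walking the string: at [0:3] → "'0'"; at [5:10] → "'sgr'".
Since nothing is captured, `findall` lists the 2 matched substrings directly.

["'0'", "'sgr'"]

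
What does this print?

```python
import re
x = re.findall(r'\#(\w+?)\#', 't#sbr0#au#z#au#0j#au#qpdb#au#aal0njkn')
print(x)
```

['sbr0', 'z', '0j', 'qpdb']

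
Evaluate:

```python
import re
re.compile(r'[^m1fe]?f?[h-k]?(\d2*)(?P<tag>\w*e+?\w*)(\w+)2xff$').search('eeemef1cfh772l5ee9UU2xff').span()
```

Pattern: optionally any character except [m1fe], then optionally the literal 'f', then optionally a character in [h-k]; then a digit, then zero or more of the literal '2' (captured); then zero or more of a word character, then one or more of a literal 'e' (lazy), then zero or more of a word character (captured as 'tag'); then one or more of a word character (captured); then the literal '2xf', then a literal 'f'; then anchored at the end.
The match spans [5:24] → 'f1cfh772l5ee9UU2xff'.

(5, 24)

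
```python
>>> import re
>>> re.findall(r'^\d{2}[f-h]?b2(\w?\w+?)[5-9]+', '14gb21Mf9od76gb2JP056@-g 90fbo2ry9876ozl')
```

Lazy quantifiers expand one character at a time until the remainder of the pattern can match.
With a single group, `findall` returns only what that group captured — 1 item.

['1Mf']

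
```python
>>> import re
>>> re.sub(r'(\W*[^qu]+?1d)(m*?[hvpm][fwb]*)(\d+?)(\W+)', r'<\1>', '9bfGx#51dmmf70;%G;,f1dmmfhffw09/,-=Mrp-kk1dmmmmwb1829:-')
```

Pattern: zero or more of a non-word character, then one or more of any character except [qu] (lazy), then the literal '1d' (captured); then zero or more of the literal 'm' (lazy), then one of [hvpm], then zero or more of one of [fwb] (captured); then one or more of a digit (lazy) (captured); then one or more of a non-word character (captured).
Matches: at [0:16] → '9bfGx#51dmmf70;%'; at [16:55] → 'G;,f1dmmfhffw09/,-=Mrp-kk1dmmmmwb1829:-'.
Each match is replaced using the text its own group 1 captured.

'<9bfGx#51d><G;,f1dmmfhffw09/,-=Mrp-kk1d>'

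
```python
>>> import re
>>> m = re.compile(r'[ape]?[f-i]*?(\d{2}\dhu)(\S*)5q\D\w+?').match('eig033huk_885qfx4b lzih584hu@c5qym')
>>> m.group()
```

The pattern matches optionally one of [ape], then zero or more of a character in [f-i] (lazy); then exactly 2 of a digit, then a digit, then the literal 'hu' (captured); then zero or more of a non-whitespace character (captured); then the literal '5q', then a non-digit, then one or more of a word character (lazy).
Lazy quantifiers expand one character at a time until the remainder of the pattern can match.
With `match`, the pattern is implicitly anchored at the beginning.
The match spans [0:16] → 'eig033huk_885qfx'.
Captured: group 1 = '033hu', group 2 = 'k_88'.

'eig033huk_885qfx'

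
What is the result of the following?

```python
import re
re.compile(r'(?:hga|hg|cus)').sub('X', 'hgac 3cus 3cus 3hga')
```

'Xc 3X 3X 3X'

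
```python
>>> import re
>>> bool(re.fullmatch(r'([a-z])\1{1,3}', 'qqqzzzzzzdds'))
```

The backreference `\1` re-matches whatever the first group consumed, character for character.
`re.fullmatch` is like wrapping the pattern in `^…$` (in single-line mode).
Here the pattern can't cover the whole string, so the call returns None, and `bool(None)` is False.

False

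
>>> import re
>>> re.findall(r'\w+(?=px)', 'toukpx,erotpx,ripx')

Lookahead/lookbehind check context without consuming it, so the matched span excludes the asserted characters.
Walking the string: at [0:4] → 'touk'; at [7:11] → 'erot'; at [14:16] → 'ri'.
No capturing groups, so `findall` returns the 3 full match strings.

['touk', 'erot', 'ri']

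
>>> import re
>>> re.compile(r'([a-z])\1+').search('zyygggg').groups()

`\1` has to match the exact text group 1 already captured.
`search` walks the string left to right and returns the first match it finds.
The match spans [1:3] → 'yy'.
Captured: group 1 = 'y'.

('y',)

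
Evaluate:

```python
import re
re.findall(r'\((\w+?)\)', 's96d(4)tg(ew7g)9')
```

['4', 'ew7g']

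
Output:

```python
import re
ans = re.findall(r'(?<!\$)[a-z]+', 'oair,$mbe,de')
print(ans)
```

['oair', 'be', 'de']

The negative lookahead/lookbehind blocks any match where the forbidden context is present.
No capturing groups, so `findall` returns the 3 full match strings.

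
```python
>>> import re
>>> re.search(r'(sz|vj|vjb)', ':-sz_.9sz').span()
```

(2, 4)

`re.search` scans for the first position where the pattern succeeds.
The match spans [2:4] → 'sz'.
Captured: group 1 = 'sz'.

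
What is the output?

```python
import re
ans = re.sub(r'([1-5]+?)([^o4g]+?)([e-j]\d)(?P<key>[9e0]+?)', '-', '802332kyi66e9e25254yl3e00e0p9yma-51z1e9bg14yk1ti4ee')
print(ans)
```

With the lazy modifier that quantifier settles for the fewest repetitions that let the rest of the pattern succeed (the atoms after it are unaffected and can still be greedy).
Each match is replaced by '-'.

80--e0p9yma-51z1e9bg-e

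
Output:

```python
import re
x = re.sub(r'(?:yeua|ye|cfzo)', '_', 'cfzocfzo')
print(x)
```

__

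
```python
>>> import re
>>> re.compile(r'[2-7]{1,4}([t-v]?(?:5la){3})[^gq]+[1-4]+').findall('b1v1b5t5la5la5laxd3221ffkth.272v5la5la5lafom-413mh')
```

Pattern: 1 to 4 of a character in [2-7]; then optionally a character in [t-v], then the literal '5la' repeated 3 times (captured); then one or more of any character except [gq], then one or more of a character in [1-4].
With a single group, `findall` returns only what that group captured — 1 item.

['t5la5la5la']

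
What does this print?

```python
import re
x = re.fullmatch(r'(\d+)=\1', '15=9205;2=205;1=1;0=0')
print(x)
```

None

`\1` is not a pattern — it's the concrete string captured by group 1, re-applied verbatim.
`fullmatch` succeeds only if the pattern covers the string from start to end.
Here there's no way to consume every character, so the call returns None.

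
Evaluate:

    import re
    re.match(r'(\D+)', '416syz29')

None

`re.match` only tries the pattern at the start of the string.
Here the pattern fails at index 0, so the call returns None.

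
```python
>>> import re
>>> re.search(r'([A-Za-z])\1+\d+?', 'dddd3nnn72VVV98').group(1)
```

'd'

The match spans [0:5] → 'dddd3'.
Captured: group 1 = 'd'.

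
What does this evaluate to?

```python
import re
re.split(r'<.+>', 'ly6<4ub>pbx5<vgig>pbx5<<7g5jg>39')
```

['ly6', '39']

Each match becomes a cut point; 2 segments remain.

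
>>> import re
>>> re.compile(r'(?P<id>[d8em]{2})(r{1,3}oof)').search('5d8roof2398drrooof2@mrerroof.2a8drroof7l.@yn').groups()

The pattern matches exactly 2 of one of [d8em] (captured as 'id'); then 1 to 3 of the literal 'r', then the literal 'oof' (captured).
Unlike `match`, `search` isn't anchored — it looks for the pattern anywhere in the string.
The match spans [1:7] → 'd8roof'.
Captured: group 1 = 'd8', group 2 = 'roof'.

('d8', 'roof')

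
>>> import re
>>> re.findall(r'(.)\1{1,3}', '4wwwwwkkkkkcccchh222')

`\1` has to match the exact text group 1 already captured.
Walking the string: at [1:5] match 'wwww', group 1 = 'w'; at [6:10] match 'kkkk', group 1 = 'k'; at [11:15] match 'cccc', group 1 = 'c'; at [15:17] match 'hh', group 1 = 'h'; at [17:20] match '222', group 1 = '2'.
With a single group, `findall` returns only what that group captured — 5 items.

['w', 'k', 'c', 'h', '2']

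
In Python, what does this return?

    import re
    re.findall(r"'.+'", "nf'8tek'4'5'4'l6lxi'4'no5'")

["'8tek'4'5'4'l6lxi'4'no5'"]

Walking the string: at [2:26] → "'8tek'4'5'4'l6lxi'4'no5'".
Since nothing is captured, `findall` lists the 1 matched substring directly.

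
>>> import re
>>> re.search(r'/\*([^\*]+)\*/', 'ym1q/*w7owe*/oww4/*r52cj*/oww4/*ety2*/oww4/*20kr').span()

The match spans [4:13] → '/*w7owe*/'.

(4, 13)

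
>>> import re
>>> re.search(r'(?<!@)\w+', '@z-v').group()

'v'

A negative assertion filters positions out without eating any characters.
`re.search` scans for the first position where the pattern succeeds.
The match spans [3:4] → 'v'.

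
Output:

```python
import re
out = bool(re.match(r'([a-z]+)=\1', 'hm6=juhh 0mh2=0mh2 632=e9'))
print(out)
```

With `match`, the pattern is implicitly anchored at the beginning.
Here the pattern fails at index 0, so the call returns None, and `bool(None)` is False.

False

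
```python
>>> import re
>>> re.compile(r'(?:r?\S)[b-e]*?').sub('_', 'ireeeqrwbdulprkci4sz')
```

The pattern matches optionally the literal 'r', then a non-whitespace character (non-capturing group); then zero or more of a character in [b-e] (lazy).
A `+?`/`*?`/`{m,n}?` starts at its minimum and grows only as far as needed for what follows to match.
Matches: at [0:1] → 'i'; at [1:3] → 're'; at [3:4] → 'e'; at [4:5] → 'e'; at [5:6] → 'q'; ….
`sub` substitutes '_' at each match site.

'_________________'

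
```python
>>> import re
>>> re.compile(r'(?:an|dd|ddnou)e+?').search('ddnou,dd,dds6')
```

Here nothing in the string fits, so the call returns None.

None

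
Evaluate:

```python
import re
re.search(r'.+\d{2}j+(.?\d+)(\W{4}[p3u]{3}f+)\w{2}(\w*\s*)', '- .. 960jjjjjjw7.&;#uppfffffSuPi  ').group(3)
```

'Pi  '

The pattern matches one or more of any character, then exactly 2 of a digit, then one or more of the literal 'j'; then optionally any character, then one or more of a digit (captured); then exactly 4 of a non-word character, then exactly 3 of one of [p3u], then one or more of the literal 'f' (captured); then exactly 2 of a word character; then zero or more of a word character, then zero or more of whitespace (captured).
`search` walks the string left to right and returns the first match it finds.
The match spans [0:34] → '- .. 960jjjjjjw7.&;#uppfffffSuPi  '.
Captured: group 1 = 'w7', group 2 = '.&;#uppfffff', group 3 = 'Pi  '.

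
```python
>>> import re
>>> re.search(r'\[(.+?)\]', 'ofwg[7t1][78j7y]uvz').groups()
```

('7t1',)

The match spans [4:9] → '[7t1]'.
Captured: group 1 = '7t1'.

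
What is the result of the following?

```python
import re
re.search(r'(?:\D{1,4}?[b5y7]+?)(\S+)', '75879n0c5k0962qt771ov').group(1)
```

The pattern matches 1 to 4 of a non-digit (lazy), then one or more of one of [b5y7] (lazy) (non-capturing group); then one or more of a non-whitespace character (captured).
`re.search` tries every starting position until one works.
The match spans [7:21] → 'c5k0962qt771ov'.
Captured: group 1 = 'k0962qt771ov'.

'k0962qt771ov'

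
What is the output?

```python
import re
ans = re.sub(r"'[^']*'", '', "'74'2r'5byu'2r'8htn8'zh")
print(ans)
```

Matches: at [0:4] → "'74'"; at [6:12] → "'5byu'"; at [14:21] → "'8htn8'".
Each match is replaced by ''.

2r2rzh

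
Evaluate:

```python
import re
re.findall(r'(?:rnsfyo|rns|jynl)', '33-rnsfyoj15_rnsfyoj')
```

['rnsfyo', 'rnsfyo']

Alternation tries branches left to right and keeps the first one that lets the overall match succeed at that position.
Since nothing is captured, `findall` lists the 2 matched substrings directly.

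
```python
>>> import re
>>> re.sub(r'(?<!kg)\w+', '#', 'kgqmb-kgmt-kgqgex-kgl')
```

'#-#-#-#'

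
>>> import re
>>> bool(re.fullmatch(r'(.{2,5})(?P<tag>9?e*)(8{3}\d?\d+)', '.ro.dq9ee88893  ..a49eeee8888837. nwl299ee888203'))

False

The pattern matches 2 to 5 of any character (captured); then optionally a literal '9', then zero or more of a literal 'e' (captured as 'tag'); then exactly 3 of a literal '8', then optionally a digit, then one or more of a digit (captured).
`re.fullmatch` is like wrapping the pattern in `^…$` (in single-line mode).
Here the pattern can't cover the whole string, so the call returns None, and `bool(None)` is False.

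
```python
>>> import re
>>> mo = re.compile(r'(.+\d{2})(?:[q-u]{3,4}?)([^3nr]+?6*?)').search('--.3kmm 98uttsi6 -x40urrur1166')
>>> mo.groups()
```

('--.3kmm 98uttsi6 -x40', 'u')

The pattern matches one or more of any character, then exactly 2 of a digit (captured); then 3 to 4 of a character in [q-u] (lazy) (non-capturing group); then one or more of any character except [3nr] (lazy), then zero or more of the literal '6' (lazy) (captured).
`search` walks the string left to right and returns the first match it finds.
The match spans [0:25] → '--.3kmm 98uttsi6 -x40urru'.
Captured: group 1 = '--.3kmm 98uttsi6 -x40', group 2 = 'u'.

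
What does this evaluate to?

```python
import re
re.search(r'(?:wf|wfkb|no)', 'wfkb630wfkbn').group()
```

'wf'

Alternation tries branches left to right and keeps the first one that lets the overall match succeed at that position.
`re.search` scans for the first position where the pattern succeeds.
The match spans [0:2] → 'wf'.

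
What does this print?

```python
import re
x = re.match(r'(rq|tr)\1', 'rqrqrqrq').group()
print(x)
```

`\1` is not a pattern — it's the concrete string captured by group 1, re-applied verbatim.
`re.match` only tries the pattern at the start of the string.
The match spans [0:4] → 'rqrq'.
Captured: group 1 = 'rq'.

rqrq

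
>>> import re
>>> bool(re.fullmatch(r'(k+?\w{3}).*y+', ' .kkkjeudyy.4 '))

False

Pattern: one or more of a literal 'k' (lazy), then exactly 3 of a word character (captured); then zero or more of any character, then one or more of a literal 'y'.
`re.fullmatch` is like wrapping the pattern in `^…$` (in single-line mode).
Here there's no way to consume every character, so the call returns None, and `bool(None)` is False.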